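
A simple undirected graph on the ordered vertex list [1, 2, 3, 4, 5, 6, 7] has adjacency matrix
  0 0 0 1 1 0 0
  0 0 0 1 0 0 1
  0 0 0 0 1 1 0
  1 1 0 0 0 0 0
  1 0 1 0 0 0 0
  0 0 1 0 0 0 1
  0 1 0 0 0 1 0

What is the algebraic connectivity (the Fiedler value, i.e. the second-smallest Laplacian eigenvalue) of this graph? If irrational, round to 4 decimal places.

0.7530

Reading degrees in the order [1, 2, 3, 4, 5, 6, 7] gives [2, 2, 2, 2, 2, 2, 2]; set D = diag(2, 2, 2, 2, 2, 2, 2) and form L = D - A. The sorted Laplacian eigenvalues are [0, 0.7530, 0.7530, 2.4450, 2.4450, 3.8019, 3.8019]; the algebraic connectivity is the second entry, 0.7530.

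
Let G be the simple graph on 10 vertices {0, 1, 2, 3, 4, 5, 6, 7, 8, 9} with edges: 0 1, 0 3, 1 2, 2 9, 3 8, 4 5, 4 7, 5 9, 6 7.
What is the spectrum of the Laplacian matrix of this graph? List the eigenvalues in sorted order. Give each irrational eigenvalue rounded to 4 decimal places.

Each diagonal entry of L is the vertex degree and each off-diagonal entry is -1 where an edge is present, 0 otherwise; in the order [0, 1, 2, 3, 4, 5, 6, 7, 8, 9] the diagonal is [2, 2, 2, 2, 2, 2, 1, 2, 1, 2]. L is symmetric positive semidefinite, so every eigenvalue is real and nonnegative. The single zero eigenvalue shows the graph is connected. The largest eigenvalue, 3.9021, is at most the vertex count 10.

[0, 0.0979, 0.3820, 0.8244, 1.3820, 2, 2.6180, 3.1756, 3.6180, 3.9021]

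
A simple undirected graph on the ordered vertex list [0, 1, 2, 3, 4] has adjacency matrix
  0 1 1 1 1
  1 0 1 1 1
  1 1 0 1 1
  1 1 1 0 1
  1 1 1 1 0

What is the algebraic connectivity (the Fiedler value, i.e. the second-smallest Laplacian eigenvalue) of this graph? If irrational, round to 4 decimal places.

5

Reading degrees in the order [0, 1, 2, 3, 4] gives [4, 4, 4, 4, 4]; set D = diag(4, 4, 4, 4, 4) and form L = D - A. The smallest Laplacian eigenvalue is always 0. The next one, lambda_2 = 5, measures how hard the graph is to disconnect: larger values mean better connectivity.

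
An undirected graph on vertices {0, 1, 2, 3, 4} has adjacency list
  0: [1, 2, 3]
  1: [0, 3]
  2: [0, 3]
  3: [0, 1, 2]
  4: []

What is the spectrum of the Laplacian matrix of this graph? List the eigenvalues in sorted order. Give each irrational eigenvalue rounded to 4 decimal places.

Each diagonal entry of L is the vertex degree and each off-diagonal entry is -1 where an edge is present, 0 otherwise; in the order [0, 1, 2, 3, 4] the diagonal is [3, 2, 2, 3, 0]. Since every row of L sums to 0, the all-ones vector is in the kernel and 0 is an eigenvalue. The 2 zero eigenvalues correspond to the 2 connected components. The largest eigenvalue, 4, is at most the vertex count 5.

[0, 0, 2, 4, 4]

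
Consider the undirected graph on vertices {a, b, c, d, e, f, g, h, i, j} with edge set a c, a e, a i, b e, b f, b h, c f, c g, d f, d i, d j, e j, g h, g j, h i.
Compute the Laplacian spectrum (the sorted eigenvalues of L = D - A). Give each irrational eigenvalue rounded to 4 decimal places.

[0, 2, 2, 2, 2, 2, 5, 5, 5, 5]

With the vertex order [a, b, c, d, e, f, g, h, i, j], the degrees are [3, 3, 3, 3, 3, 3, 3, 3, 3, 3], giving D = diag(3, 3, 3, 3, 3, 3, 3, 3, 3, 3) and L = D - A. Since every row of L sums to 0, the all-ones vector is in the kernel and 0 is an eigenvalue. The eigenvalues sum to 30, which equals trace(L) = 2|E|.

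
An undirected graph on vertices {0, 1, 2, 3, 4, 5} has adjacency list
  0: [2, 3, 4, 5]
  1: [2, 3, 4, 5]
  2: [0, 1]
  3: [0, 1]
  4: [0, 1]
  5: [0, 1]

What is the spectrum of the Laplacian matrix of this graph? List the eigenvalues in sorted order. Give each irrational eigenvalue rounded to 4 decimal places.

With the vertex order [0, 1, 2, 3, 4, 5], the degrees are [4, 4, 2, 2, 2, 2], giving D = diag(4, 4, 2, 2, 2, 2) and L = D - A. Diagonalising L (or applying a numerical eigensolver to the 6x6 matrix) gives the spectrum above. The single zero eigenvalue shows the graph is connected. By the matrix-tree theorem the graph has (1/6) * product of the nonzero eigenvalues = 32 spanning trees. The eigenvalues sum to 16, which equals trace(L) = 2|E|.

[0, 2, 2, 2, 4, 6]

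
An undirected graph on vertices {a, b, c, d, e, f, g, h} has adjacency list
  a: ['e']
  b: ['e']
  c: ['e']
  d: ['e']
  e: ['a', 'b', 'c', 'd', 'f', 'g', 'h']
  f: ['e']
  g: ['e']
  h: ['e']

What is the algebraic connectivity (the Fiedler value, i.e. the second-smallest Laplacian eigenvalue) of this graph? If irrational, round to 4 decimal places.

1

Each diagonal entry of L is the vertex degree and each off-diagonal entry is -1 where an edge is present, 0 otherwise; in the order [a, b, c, d, e, f, g, h] the diagonal is [1, 1, 1, 1, 7, 1, 1, 1]. The sorted Laplacian eigenvalues are [0, 1, 1, 1, 1, 1, 1, 8]; the algebraic connectivity is the second entry, 1. There is one zero in the spectrum, matching the 1 component.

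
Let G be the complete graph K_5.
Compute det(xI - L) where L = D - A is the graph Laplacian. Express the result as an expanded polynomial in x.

The graph has 5 vertices and degree multiset [4, 4, 4, 4, 4]; D is the diagonal matrix of degrees and L = D - A. The eigenvalues of L are [0, 5, 5, 5, 5]; the characteristic polynomial is the product of (x - lambda_i), which multiplies out to x^5 - 20x^4 + 150x^3 - 500x^2 + 625x. The coefficient of x^4 equals -trace(L) = -20, matching the sum of degrees. The largest eigenvalue, 5, is at most the vertex count 5.

x^5 - 20x^4 + 150x^3 - 500x^2 + 625x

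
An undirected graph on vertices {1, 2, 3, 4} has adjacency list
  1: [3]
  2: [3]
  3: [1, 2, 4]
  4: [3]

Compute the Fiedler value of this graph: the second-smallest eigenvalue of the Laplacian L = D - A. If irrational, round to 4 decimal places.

Reading degrees in the order [1, 2, 3, 4] gives [1, 1, 3, 1]; set D = diag(1, 1, 3, 1) and form L = D - A. The smallest Laplacian eigenvalue is always 0. The next one, lambda_2 = 1, measures how hard the graph is to disconnect: larger values mean better connectivity. There is one zero in the spectrum, matching the 1 component.

1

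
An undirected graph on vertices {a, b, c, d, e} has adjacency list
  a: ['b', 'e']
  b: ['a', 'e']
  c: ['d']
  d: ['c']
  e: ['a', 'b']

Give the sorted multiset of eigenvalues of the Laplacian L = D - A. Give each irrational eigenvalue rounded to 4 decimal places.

[0, 0, 2, 3, 3]

Each diagonal entry of L is the vertex degree and each off-diagonal entry is -1 where an edge is present, 0 otherwise; in the order [a, b, c, d, e] the diagonal is [2, 2, 1, 1, 2]. The multiplicity of 0 as a Laplacian eigenvalue equals the number of connected components. The 2 zero eigenvalues correspond to the 2 connected components. The eigenvalues sum to 8, which equals trace(L) = 2|E|. There are 2 zeros in the spectrum, matching the 2 components.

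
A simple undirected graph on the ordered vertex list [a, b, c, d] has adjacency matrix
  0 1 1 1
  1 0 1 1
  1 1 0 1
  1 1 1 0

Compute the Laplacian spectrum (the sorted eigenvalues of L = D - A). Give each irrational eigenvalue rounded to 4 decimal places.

[0, 4, 4, 4]

Each diagonal entry of L is the vertex degree and each off-diagonal entry is -1 where an edge is present, 0 otherwise; in the order [a, b, c, d] the diagonal is [3, 3, 3, 3]. The multiplicity of 0 as a Laplacian eigenvalue equals the number of connected components. The single zero eigenvalue shows the graph is connected. The eigenvalues sum to 12, which equals trace(L) = 2|E|.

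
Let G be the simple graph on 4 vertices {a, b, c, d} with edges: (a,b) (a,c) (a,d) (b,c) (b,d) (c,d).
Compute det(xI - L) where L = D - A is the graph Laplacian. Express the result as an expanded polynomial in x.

Reading degrees in the order [a, b, c, d] gives [3, 3, 3, 3]; set D = diag(3, 3, 3, 3) and form L = D - A. L has integer entries, so p(x) = det(xI - L) has integer coefficients. Expanding the determinant yields x^4 - 12x^3 + 48x^2 - 64x. Since p(0) = det(-L) = 0, x divides p(x). There is one zero in the spectrum, matching the 1 component.

x^4 - 12x^3 + 48x^2 - 64x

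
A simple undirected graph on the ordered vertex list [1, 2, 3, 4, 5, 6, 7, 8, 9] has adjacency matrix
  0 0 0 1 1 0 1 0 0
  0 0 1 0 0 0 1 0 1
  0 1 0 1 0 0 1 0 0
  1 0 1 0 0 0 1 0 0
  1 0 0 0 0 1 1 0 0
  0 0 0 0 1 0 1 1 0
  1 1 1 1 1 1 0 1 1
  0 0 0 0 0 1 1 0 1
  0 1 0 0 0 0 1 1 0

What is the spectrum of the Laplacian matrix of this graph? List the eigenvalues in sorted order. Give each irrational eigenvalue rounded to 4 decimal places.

Each diagonal entry of L is the vertex degree and each off-diagonal entry is -1 where an edge is present, 0 otherwise; in the order [1, 2, 3, 4, 5, 6, 7, 8, 9] the diagonal is [3, 3, 3, 3, 3, 3, 8, 3, 3]. The multiplicity of 0 as a Laplacian eigenvalue equals the number of connected components. The single zero eigenvalue shows the graph is connected. There is one zero in the spectrum, matching the 1 component. The eigenvalues sum to 32, which equals trace(L) = 2|E|.

[0, 1.5858, 1.5858, 3, 3, 4.4142, 4.4142, 5, 9]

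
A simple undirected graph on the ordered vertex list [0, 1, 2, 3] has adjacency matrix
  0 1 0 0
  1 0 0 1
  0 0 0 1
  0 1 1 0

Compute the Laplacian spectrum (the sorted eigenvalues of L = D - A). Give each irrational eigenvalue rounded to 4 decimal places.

[0, 0.5858, 2, 3.4142]

Each diagonal entry of L is the vertex degree and each off-diagonal entry is -1 where an edge is present, 0 otherwise; in the order [0, 1, 2, 3] the diagonal is [1, 2, 1, 2]. L is symmetric positive semidefinite, so every eigenvalue is real and nonnegative. The single zero eigenvalue shows the graph is connected. There is one zero in the spectrum, matching the 1 component.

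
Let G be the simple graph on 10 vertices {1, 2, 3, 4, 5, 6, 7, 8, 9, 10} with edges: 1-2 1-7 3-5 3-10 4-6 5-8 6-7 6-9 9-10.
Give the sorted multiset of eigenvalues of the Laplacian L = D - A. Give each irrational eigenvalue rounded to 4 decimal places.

Each diagonal entry of L is the vertex degree and each off-diagonal entry is -1 where an edge is present, 0 otherwise; in the order [1, 2, 3, 4, 5, 6, 7, 8, 9, 10] the diagonal is [2, 1, 2, 1, 2, 3, 2, 1, 2, 2]. Since every row of L sums to 0, the all-ones vector is in the kernel and 0 is an eigenvalue. The single zero eigenvalue shows the graph is connected. The largest eigenvalue, 4.3721, is at most the vertex count 10. By the matrix-tree theorem the graph has (1/10) * product of the nonzero eigenvalues = 1 spanning tree.

[0, 0.1172, 0.3820, 0.7586, 1.3820, 1.6674, 2.6180, 3.0846, 3.6180, 4.3721]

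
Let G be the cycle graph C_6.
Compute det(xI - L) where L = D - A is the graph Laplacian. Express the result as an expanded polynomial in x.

x^6 - 12x^5 + 54x^4 - 112x^3 + 105x^2 - 36x

The graph has 6 vertices and degree multiset [2, 2, 2, 2, 2, 2]; D is the diagonal matrix of degrees and L = D - A. Computing det(xI - L) by cofactor expansion (or equivalently via sum-over-permutations) gives x^6 - 12x^5 + 54x^4 - 112x^3 + 105x^2 - 36x. Since p(0) = det(-L) = 0, x divides p(x). There is one zero in the spectrum, matching the 1 component.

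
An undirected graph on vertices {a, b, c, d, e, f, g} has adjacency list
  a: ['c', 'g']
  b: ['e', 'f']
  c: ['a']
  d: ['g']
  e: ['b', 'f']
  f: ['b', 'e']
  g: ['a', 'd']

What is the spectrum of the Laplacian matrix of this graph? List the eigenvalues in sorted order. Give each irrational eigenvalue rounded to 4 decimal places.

[0, 0, 0.5858, 2, 3, 3, 3.4142]

Reading degrees in the order [a, b, c, d, e, f, g] gives [2, 2, 1, 1, 2, 2, 2]; set D = diag(2, 2, 1, 1, 2, 2, 2) and form L = D - A. The multiplicity of 0 as a Laplacian eigenvalue equals the number of connected components. The 2 zero eigenvalues correspond to the 2 connected components.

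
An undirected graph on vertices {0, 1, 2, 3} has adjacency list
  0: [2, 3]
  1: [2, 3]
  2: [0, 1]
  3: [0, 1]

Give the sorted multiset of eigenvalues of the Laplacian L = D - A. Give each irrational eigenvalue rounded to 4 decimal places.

[0, 2, 2, 4]

With the vertex order [0, 1, 2, 3], the degrees are [2, 2, 2, 2], giving D = diag(2, 2, 2, 2) and L = D - A. The multiplicity of 0 as a Laplacian eigenvalue equals the number of connected components. The eigenvalues sum to 8, which equals trace(L) = 2|E|. There is one zero in the spectrum, matching the 1 component.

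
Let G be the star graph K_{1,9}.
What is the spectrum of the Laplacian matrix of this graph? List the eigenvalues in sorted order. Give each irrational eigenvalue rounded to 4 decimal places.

The graph has 10 vertices and degree multiset [9, 1, 1, 1, 1, 1, 1, 1, 1, 1]; D is the diagonal matrix of degrees and L = D - A. The multiplicity of 0 as a Laplacian eigenvalue equals the number of connected components. The single zero eigenvalue shows the graph is connected. The largest eigenvalue, 10, is at most the vertex count 10.

[0, 1, 1, 1, 1, 1, 1, 1, 1, 10]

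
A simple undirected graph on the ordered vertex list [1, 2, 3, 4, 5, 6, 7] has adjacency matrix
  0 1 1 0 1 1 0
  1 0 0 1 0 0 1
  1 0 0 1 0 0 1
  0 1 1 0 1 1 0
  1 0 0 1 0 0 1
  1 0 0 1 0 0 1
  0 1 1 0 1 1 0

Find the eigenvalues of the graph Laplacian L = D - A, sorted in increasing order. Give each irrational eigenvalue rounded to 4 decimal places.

[0, 3, 3, 3, 4, 4, 7]

Reading degrees in the order [1, 2, 3, 4, 5, 6, 7] gives [4, 3, 3, 4, 3, 3, 4]; set D = diag(4, 3, 3, 4, 3, 3, 4) and form L = D - A. The multiplicity of 0 as a Laplacian eigenvalue equals the number of connected components. The single zero eigenvalue shows the graph is connected. There is one zero in the spectrum, matching the 1 component.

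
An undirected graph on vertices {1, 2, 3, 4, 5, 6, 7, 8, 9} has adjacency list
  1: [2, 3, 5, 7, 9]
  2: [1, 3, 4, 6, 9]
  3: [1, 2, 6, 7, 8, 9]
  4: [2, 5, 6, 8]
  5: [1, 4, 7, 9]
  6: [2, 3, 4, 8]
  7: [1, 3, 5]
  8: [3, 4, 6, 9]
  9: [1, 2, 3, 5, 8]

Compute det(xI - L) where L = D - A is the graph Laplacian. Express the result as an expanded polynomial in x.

With the vertex order [1, 2, 3, 4, 5, 6, 7, 8, 9], the degrees are [5, 5, 6, 4, 4, 4, 3, 4, 5], giving D = diag(5, 5, 6, 4, 4, 4, 3, 4, 5) and L = D - A. Computing det(xI - L) by cofactor expansion (or equivalently via sum-over-permutations) gives x^9 - 40x^8 + 688x^7 - 6638x^6 + 39239x^5 - 145280x^4 + 328308x^3 - 412836x^2 + 220239x. Since p(0) = det(-L) = 0, x divides p(x). The largest eigenvalue, 7.3028, is at most the vertex count 9.

x^9 - 40x^8 + 688x^7 - 6638x^6 + 39239x^5 - 145280x^4 + 328308x^3 - 412836x^2 + 220239x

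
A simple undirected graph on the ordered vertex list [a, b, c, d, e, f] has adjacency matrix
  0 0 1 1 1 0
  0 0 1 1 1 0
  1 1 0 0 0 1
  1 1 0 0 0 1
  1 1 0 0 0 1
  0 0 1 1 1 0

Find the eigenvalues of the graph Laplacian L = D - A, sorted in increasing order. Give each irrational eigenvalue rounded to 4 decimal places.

With the vertex order [a, b, c, d, e, f], the degrees are [3, 3, 3, 3, 3, 3], giving D = diag(3, 3, 3, 3, 3, 3) and L = D - A. L is symmetric positive semidefinite, so every eigenvalue is real and nonnegative. The single zero eigenvalue shows the graph is connected. By the matrix-tree theorem the graph has (1/6) * product of the nonzero eigenvalues = 81 spanning trees.

[0, 3, 3, 3, 3, 6]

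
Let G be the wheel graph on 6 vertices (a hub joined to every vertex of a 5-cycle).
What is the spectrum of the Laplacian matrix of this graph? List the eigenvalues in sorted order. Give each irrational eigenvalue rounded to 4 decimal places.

The graph has 6 vertices and degree multiset [5, 3, 3, 3, 3, 3]; D is the diagonal matrix of degrees and L = D - A. L is symmetric positive semidefinite, so every eigenvalue is real and nonnegative. By the matrix-tree theorem the graph has (1/6) * product of the nonzero eigenvalues = 121 spanning trees.

[0, 2.3820, 2.3820, 4.6180, 4.6180, 6]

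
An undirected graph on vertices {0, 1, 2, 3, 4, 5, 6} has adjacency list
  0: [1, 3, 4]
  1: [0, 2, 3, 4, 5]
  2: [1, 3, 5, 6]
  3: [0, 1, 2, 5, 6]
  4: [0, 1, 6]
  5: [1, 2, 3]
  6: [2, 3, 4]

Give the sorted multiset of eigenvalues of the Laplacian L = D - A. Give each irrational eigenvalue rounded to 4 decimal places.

[0, 2.1056, 2.6815, 3.9069, 4.9006, 5.9294, 6.4760]

Reading degrees in the order [0, 1, 2, 3, 4, 5, 6] gives [3, 5, 4, 5, 3, 3, 3]; set D = diag(3, 5, 4, 5, 3, 3, 3) and form L = D - A. Since every row of L sums to 0, the all-ones vector is in the kernel and 0 is an eigenvalue. The single zero eigenvalue shows the graph is connected. The eigenvalues sum to 26, which equals trace(L) = 2|E|.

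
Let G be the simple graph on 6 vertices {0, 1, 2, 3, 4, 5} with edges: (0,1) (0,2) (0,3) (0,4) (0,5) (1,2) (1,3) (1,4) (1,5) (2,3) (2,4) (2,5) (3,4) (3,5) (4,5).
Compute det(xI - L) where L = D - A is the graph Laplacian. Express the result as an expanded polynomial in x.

With the vertex order [0, 1, 2, 3, 4, 5], the degrees are [5, 5, 5, 5, 5, 5], giving D = diag(5, 5, 5, 5, 5, 5) and L = D - A. The eigenvalues of L are [0, 6, 6, 6, 6, 6]; the characteristic polynomial is the product of (x - lambda_i), which multiplies out to x^6 - 30x^5 + 360x^4 - 2160x^3 + 6480x^2 - 7776x. Since p(0) = det(-L) = 0, x divides p(x). By the matrix-tree theorem the graph has (1/6) * product of the nonzero eigenvalues = 1296 spanning trees.

x^6 - 30x^5 + 360x^4 - 2160x^3 + 6480x^2 - 7776x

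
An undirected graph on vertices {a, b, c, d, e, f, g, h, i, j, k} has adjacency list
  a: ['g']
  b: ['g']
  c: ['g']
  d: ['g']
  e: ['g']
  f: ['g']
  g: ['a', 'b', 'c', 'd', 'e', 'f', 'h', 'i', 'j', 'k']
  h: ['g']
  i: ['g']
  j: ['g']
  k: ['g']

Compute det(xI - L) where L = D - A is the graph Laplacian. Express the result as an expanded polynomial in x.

Each diagonal entry of L is the vertex degree and each off-diagonal entry is -1 where an edge is present, 0 otherwise; in the order [a, b, c, d, e, f, g, h, i, j, k] the diagonal is [1, 1, 1, 1, 1, 1, 10, 1, 1, 1, 1]. The eigenvalues of L are [0, 1, 1, 1, 1, 1, 1, 1, 1, 1, 11]; the characteristic polynomial is the product of (x - lambda_i), which multiplies out to x^11 - 20x^10 + 135x^9 - 480x^8 + 1050x^7 - 1512x^6 + 1470x^5 - 960x^4 + 405x^3 - 100x^2 + 11x. The constant term is 0 because L is singular (the all-ones vector lies in its kernel). The eigenvalues sum to 20, which equals trace(L) = 2|E|.

x^11 - 20x^10 + 135x^9 - 480x^8 + 1050x^7 - 1512x^6 + 1470x^5 - 960x^4 + 405x^3 - 100x^2 + 11x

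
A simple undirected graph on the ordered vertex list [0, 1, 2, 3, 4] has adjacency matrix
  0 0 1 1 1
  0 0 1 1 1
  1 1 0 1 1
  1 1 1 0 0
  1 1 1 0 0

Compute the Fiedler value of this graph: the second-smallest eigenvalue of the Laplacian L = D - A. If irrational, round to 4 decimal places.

Reading degrees in the order [0, 1, 2, 3, 4] gives [3, 3, 4, 3, 3]; set D = diag(3, 3, 4, 3, 3) and form L = D - A. The sorted Laplacian eigenvalues are [0, 3, 3, 5, 5]; the algebraic connectivity is the second entry, 3.

3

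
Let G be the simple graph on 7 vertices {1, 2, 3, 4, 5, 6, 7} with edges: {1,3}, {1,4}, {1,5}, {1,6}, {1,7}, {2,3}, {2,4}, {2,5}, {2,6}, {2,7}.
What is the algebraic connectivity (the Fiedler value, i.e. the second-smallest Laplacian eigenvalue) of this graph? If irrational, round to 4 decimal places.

2

With the vertex order [1, 2, 3, 4, 5, 6, 7], the degrees are [5, 5, 2, 2, 2, 2, 2], giving D = diag(5, 5, 2, 2, 2, 2, 2) and L = D - A. The sorted Laplacian eigenvalues are [0, 2, 2, 2, 2, 5, 7]; the algebraic connectivity is the second entry, 2. There is one zero in the spectrum, matching the 1 component.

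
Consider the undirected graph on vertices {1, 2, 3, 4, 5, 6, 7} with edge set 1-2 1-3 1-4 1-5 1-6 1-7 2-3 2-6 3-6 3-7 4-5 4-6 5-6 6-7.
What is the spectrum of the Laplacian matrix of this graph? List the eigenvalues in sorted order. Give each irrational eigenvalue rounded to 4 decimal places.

[0, 2, 3, 4, 5, 7, 7]

Each diagonal entry of L is the vertex degree and each off-diagonal entry is -1 where an edge is present, 0 otherwise; in the order [1, 2, 3, 4, 5, 6, 7] the diagonal is [6, 3, 4, 3, 3, 6, 3]. The multiplicity of 0 as a Laplacian eigenvalue equals the number of connected components. The eigenvalues sum to 28, which equals trace(L) = 2|E|. By the matrix-tree theorem the graph has (1/7) * product of the nonzero eigenvalues = 840 spanning trees.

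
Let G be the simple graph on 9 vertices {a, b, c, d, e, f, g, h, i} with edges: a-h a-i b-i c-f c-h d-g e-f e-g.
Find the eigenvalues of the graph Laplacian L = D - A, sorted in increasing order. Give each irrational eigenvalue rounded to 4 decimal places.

[0, 0.1206, 0.4679, 1, 1.6527, 2.3473, 3, 3.5321, 3.8794]

Each diagonal entry of L is the vertex degree and each off-diagonal entry is -1 where an edge is present, 0 otherwise; in the order [a, b, c, d, e, f, g, h, i] the diagonal is [2, 1, 2, 1, 2, 2, 2, 2, 2]. The multiplicity of 0 as a Laplacian eigenvalue equals the number of connected components. The single zero eigenvalue shows the graph is connected. There is one zero in the spectrum, matching the 1 component. By the matrix-tree theorem the graph has (1/9) * product of the nonzero eigenvalues = 1 spanning tree.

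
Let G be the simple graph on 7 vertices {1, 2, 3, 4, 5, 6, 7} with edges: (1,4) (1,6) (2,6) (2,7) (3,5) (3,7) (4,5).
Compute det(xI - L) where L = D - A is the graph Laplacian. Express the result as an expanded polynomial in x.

x^7 - 14x^6 + 77x^5 - 210x^4 + 294x^3 - 196x^2 + 49x

With the vertex order [1, 2, 3, 4, 5, 6, 7], the degrees are [2, 2, 2, 2, 2, 2, 2], giving D = diag(2, 2, 2, 2, 2, 2, 2) and L = D - A. Computing det(xI - L) by cofactor expansion (or equivalently via sum-over-permutations) gives x^7 - 14x^6 + 77x^5 - 210x^4 + 294x^3 - 196x^2 + 49x. The constant term is 0 because L is singular (the all-ones vector lies in its kernel).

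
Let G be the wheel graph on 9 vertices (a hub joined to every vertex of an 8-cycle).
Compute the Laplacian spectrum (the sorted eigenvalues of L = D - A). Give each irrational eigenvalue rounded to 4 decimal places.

The graph has 9 vertices and degree multiset [8, 3, 3, 3, 3, 3, 3, 3, 3]; D is the diagonal matrix of degrees and L = D - A. L is symmetric positive semidefinite, so every eigenvalue is real and nonnegative. The single zero eigenvalue shows the graph is connected. By the matrix-tree theorem the graph has (1/9) * product of the nonzero eigenvalues = 2205 spanning trees.

[0, 1.5858, 1.5858, 3, 3, 4.4142, 4.4142, 5, 9]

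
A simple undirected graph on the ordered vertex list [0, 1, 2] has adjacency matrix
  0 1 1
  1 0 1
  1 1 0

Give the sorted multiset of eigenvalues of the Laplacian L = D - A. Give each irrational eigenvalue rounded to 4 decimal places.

[0, 3, 3]

Each diagonal entry of L is the vertex degree and each off-diagonal entry is -1 where an edge is present, 0 otherwise; in the order [0, 1, 2] the diagonal is [2, 2, 2]. Since every row of L sums to 0, the all-ones vector is in the kernel and 0 is an eigenvalue. The single zero eigenvalue shows the graph is connected. The eigenvalues sum to 6, which equals trace(L) = 2|E|.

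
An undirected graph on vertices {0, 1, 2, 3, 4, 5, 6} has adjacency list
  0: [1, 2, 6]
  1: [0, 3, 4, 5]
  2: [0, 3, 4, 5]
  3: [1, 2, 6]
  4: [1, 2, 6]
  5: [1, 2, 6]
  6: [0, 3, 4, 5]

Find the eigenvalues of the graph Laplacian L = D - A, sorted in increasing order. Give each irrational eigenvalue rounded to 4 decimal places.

With the vertex order [0, 1, 2, 3, 4, 5, 6], the degrees are [3, 4, 4, 3, 3, 3, 4], giving D = diag(3, 4, 4, 3, 3, 3, 4) and L = D - A. Since every row of L sums to 0, the all-ones vector is in the kernel and 0 is an eigenvalue. The single zero eigenvalue shows the graph is connected.

[0, 3, 3, 3, 4, 4, 7]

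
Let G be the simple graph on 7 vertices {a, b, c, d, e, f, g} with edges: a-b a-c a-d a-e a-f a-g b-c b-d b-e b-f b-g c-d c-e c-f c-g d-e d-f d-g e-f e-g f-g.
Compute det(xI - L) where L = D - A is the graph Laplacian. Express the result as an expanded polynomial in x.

Each diagonal entry of L is the vertex degree and each off-diagonal entry is -1 where an edge is present, 0 otherwise; in the order [a, b, c, d, e, f, g] the diagonal is [6, 6, 6, 6, 6, 6, 6]. The eigenvalues of L are [0, 7, 7, 7, 7, 7, 7]; the characteristic polynomial is the product of (x - lambda_i), which multiplies out to x^7 - 42x^6 + 735x^5 - 6860x^4 + 36015x^3 - 100842x^2 + 117649x. Since p(0) = det(-L) = 0, x divides p(x). There is one zero in the spectrum, matching the 1 component.

x^7 - 42x^6 + 735x^5 - 6860x^4 + 36015x^3 - 100842x^2 + 117649x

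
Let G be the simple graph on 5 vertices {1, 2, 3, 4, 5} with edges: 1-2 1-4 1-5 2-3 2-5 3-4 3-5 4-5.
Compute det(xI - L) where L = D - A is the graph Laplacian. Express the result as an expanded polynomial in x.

x^5 - 16x^4 + 94x^3 - 240x^2 + 225x

Each diagonal entry of L is the vertex degree and each off-diagonal entry is -1 where an edge is present, 0 otherwise; in the order [1, 2, 3, 4, 5] the diagonal is [3, 3, 3, 3, 4]. The eigenvalues of L are [0, 3, 3, 5, 5]; the characteristic polynomial is the product of (x - lambda_i), which multiplies out to x^5 - 16x^4 + 94x^3 - 240x^2 + 225x. The coefficient of x^4 equals -trace(L) = -16, matching the sum of degrees. There is one zero in the spectrum, matching the 1 component. The largest eigenvalue, 5, is at most the vertex count 5.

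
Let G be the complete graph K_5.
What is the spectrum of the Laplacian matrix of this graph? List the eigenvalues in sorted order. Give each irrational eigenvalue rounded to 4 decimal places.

The graph has 5 vertices and degree multiset [4, 4, 4, 4, 4]; D is the diagonal matrix of degrees and L = D - A. The multiplicity of 0 as a Laplacian eigenvalue equals the number of connected components. The single zero eigenvalue shows the graph is connected. There is one zero in the spectrum, matching the 1 component.

[0, 5, 5, 5, 5]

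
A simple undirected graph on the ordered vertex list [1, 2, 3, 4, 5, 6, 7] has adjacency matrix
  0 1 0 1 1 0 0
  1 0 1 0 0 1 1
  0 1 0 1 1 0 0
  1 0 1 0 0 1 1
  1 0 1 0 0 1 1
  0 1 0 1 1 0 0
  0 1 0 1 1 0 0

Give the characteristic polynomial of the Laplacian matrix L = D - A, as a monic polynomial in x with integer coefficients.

x^7 - 24x^6 + 234x^5 - 1192x^4 + 3357x^3 - 4968x^2 + 3024x

Reading degrees in the order [1, 2, 3, 4, 5, 6, 7] gives [3, 4, 3, 4, 4, 3, 3]; set D = diag(3, 4, 3, 4, 4, 3, 3) and form L = D - A. L has integer entries, so p(x) = det(xI - L) has integer coefficients. Expanding the determinant yields x^7 - 24x^6 + 234x^5 - 1192x^4 + 3357x^3 - 4968x^2 + 3024x. The coefficient of x^6 equals -trace(L) = -24, matching the sum of degrees. By the matrix-tree theorem the graph has (1/7) * product of the nonzero eigenvalues = 432 spanning trees.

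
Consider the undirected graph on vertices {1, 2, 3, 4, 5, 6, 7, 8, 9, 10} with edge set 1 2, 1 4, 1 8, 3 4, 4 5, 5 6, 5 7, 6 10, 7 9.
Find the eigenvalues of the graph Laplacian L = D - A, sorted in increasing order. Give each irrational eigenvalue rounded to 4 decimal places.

[0, 0.1920, 0.3820, 0.6047, 1, 1.6249, 2.6180, 2.7557, 3.9407, 4.8821]

With the vertex order [1, 2, 3, 4, 5, 6, 7, 8, 9, 10], the degrees are [3, 1, 1, 3, 3, 2, 2, 1, 1, 1], giving D = diag(3, 1, 1, 3, 3, 2, 2, 1, 1, 1) and L = D - A. The multiplicity of 0 as a Laplacian eigenvalue equals the number of connected components. The eigenvalues sum to 18, which equals trace(L) = 2|E|.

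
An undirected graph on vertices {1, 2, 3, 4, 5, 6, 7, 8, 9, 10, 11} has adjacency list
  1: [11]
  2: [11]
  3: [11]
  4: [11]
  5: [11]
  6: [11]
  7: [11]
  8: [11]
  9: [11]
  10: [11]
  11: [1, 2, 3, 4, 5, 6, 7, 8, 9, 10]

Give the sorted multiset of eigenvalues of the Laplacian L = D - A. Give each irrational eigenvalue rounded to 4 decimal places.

Reading degrees in the order [1, 2, 3, 4, 5, 6, 7, 8, 9, 10, 11] gives [1, 1, 1, 1, 1, 1, 1, 1, 1, 1, 10]; set D = diag(1, 1, 1, 1, 1, 1, 1, 1, 1, 1, 10) and form L = D - A. L is symmetric positive semidefinite, so every eigenvalue is real and nonnegative. There is one zero in the spectrum, matching the 1 component. The eigenvalues sum to 20, which equals trace(L) = 2|E|.

[0, 1, 1, 1, 1, 1, 1, 1, 1, 1, 11]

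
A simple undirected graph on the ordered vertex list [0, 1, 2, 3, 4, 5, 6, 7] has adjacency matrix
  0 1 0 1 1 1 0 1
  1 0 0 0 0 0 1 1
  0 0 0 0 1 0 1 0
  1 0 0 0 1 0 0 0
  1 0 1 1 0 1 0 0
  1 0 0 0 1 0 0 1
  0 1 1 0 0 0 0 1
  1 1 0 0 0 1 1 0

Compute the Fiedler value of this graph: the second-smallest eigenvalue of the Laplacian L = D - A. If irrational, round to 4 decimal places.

Reading degrees in the order [0, 1, 2, 3, 4, 5, 6, 7] gives [5, 3, 2, 2, 4, 3, 3, 4]; set D = diag(5, 3, 2, 2, 4, 3, 3, 4) and form L = D - A. The sorted Laplacian eigenvalues are [0, 1.3574, 1.6972, 2.5061, 4, 4.9102, 5.3028, 6.2263]; the algebraic connectivity is the second entry, 1.3574.

1.3574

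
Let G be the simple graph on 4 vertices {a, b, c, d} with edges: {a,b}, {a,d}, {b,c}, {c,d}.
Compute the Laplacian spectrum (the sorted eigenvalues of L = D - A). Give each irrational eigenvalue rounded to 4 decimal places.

With the vertex order [a, b, c, d], the degrees are [2, 2, 2, 2], giving D = diag(2, 2, 2, 2) and L = D - A. Since every row of L sums to 0, the all-ones vector is in the kernel and 0 is an eigenvalue. The single zero eigenvalue shows the graph is connected. By the matrix-tree theorem the graph has (1/4) * product of the nonzero eigenvalues = 4 spanning trees.

[0, 2, 2, 4]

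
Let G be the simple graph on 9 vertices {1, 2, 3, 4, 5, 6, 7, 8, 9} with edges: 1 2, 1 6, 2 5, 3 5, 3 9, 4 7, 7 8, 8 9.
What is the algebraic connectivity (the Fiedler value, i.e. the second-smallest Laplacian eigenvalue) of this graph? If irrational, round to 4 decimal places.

0.1206

With the vertex order [1, 2, 3, 4, 5, 6, 7, 8, 9], the degrees are [2, 2, 2, 1, 2, 1, 2, 2, 2], giving D = diag(2, 2, 2, 1, 2, 1, 2, 2, 2) and L = D - A. The smallest Laplacian eigenvalue is always 0. The next one, lambda_2 = 0.1206, measures how hard the graph is to disconnect: larger values mean better connectivity. There is one zero in the spectrum, matching the 1 component. The eigenvalues sum to 16, which equals trace(L) = 2|E|.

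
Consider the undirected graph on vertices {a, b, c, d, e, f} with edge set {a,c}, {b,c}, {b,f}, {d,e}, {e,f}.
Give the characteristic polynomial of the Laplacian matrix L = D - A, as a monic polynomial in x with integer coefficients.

x^6 - 10x^5 + 36x^4 - 56x^3 + 35x^2 - 6x

Reading degrees in the order [a, b, c, d, e, f] gives [1, 2, 2, 1, 2, 2]; set D = diag(1, 2, 2, 1, 2, 2) and form L = D - A. Computing det(xI - L) by cofactor expansion (or equivalently via sum-over-permutations) gives x^6 - 10x^5 + 36x^4 - 56x^3 + 35x^2 - 6x. Since p(0) = det(-L) = 0, x divides p(x). By the matrix-tree theorem the graph has (1/6) * product of the nonzero eigenvalues = 1 spanning tree. The eigenvalues sum to 10, which equals trace(L) = 2|E|.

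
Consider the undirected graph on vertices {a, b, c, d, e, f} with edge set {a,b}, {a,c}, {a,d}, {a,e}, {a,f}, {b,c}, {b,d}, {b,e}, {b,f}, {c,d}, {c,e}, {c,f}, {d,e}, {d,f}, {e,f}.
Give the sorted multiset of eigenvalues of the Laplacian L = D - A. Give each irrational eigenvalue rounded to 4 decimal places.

Each diagonal entry of L is the vertex degree and each off-diagonal entry is -1 where an edge is present, 0 otherwise; in the order [a, b, c, d, e, f] the diagonal is [5, 5, 5, 5, 5, 5]. The multiplicity of 0 as a Laplacian eigenvalue equals the number of connected components. The single zero eigenvalue shows the graph is connected. By the matrix-tree theorem the graph has (1/6) * product of the nonzero eigenvalues = 1296 spanning trees. There is one zero in the spectrum, matching the 1 component.

[0, 6, 6, 6, 6, 6]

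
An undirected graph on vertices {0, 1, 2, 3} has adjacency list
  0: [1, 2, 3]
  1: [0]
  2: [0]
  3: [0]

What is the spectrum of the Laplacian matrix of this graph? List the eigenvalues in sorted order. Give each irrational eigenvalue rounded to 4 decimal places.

Each diagonal entry of L is the vertex degree and each off-diagonal entry is -1 where an edge is present, 0 otherwise; in the order [0, 1, 2, 3] the diagonal is [3, 1, 1, 1]. L is symmetric positive semidefinite, so every eigenvalue is real and nonnegative.

[0, 1, 1, 4]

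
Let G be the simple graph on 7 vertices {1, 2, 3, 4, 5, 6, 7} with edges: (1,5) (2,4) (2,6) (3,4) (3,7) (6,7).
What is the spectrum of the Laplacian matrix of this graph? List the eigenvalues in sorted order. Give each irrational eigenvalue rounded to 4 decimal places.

[0, 0, 1.3820, 1.3820, 2, 3.6180, 3.6180]

Reading degrees in the order [1, 2, 3, 4, 5, 6, 7] gives [1, 2, 2, 2, 1, 2, 2]; set D = diag(1, 2, 2, 2, 1, 2, 2) and form L = D - A. L is symmetric positive semidefinite, so every eigenvalue is real and nonnegative. The 2 zero eigenvalues correspond to the 2 connected components. The eigenvalues sum to 12, which equals trace(L) = 2|E|. There are 2 zeros in the spectrum, matching the 2 components.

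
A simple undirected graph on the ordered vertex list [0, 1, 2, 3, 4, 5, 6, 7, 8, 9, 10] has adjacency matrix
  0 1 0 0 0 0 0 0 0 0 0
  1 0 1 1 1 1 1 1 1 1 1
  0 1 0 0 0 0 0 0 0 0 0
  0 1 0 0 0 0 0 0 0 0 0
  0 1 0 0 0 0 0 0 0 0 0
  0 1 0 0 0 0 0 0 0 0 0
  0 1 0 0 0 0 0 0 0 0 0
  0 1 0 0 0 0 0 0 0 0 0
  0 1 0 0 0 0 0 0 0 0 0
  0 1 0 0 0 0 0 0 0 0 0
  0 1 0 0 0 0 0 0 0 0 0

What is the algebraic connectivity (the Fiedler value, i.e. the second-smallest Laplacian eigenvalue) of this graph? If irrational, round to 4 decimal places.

With the vertex order [0, 1, 2, 3, 4, 5, 6, 7, 8, 9, 10], the degrees are [1, 10, 1, 1, 1, 1, 1, 1, 1, 1, 1], giving D = diag(1, 10, 1, 1, 1, 1, 1, 1, 1, 1, 1) and L = D - A. The sorted Laplacian eigenvalues are [0, 1, 1, 1, 1, 1, 1, 1, 1, 1, 11]; the algebraic connectivity is the second entry, 1. The eigenvalues sum to 20, which equals trace(L) = 2|E|.

1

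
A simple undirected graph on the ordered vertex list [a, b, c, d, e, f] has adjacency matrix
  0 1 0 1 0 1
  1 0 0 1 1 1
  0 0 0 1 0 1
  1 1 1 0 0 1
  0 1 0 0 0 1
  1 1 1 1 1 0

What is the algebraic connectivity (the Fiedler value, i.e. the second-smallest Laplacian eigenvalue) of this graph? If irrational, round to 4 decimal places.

1.6972

With the vertex order [a, b, c, d, e, f], the degrees are [3, 4, 2, 4, 2, 5], giving D = diag(3, 4, 2, 4, 2, 5) and L = D - A. Computing the eigenvalues of L and sorting gives [0, 1.6972, 2.3820, 4.6180, 5.3028, 6]. The Fiedler value lambda_2 = 1.6972 is strictly positive, so the graph is connected. The eigenvalues sum to 20, which equals trace(L) = 2|E|. The largest eigenvalue, 6, is at most the vertex count 6.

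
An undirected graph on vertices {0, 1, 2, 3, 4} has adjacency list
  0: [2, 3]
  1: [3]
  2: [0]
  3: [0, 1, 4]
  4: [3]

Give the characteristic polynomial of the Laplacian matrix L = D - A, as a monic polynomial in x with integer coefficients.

Reading degrees in the order [0, 1, 2, 3, 4] gives [2, 1, 1, 3, 1]; set D = diag(2, 1, 1, 3, 1) and form L = D - A. Computing det(xI - L) by cofactor expansion (or equivalently via sum-over-permutations) gives x^5 - 8x^4 + 20x^3 - 18x^2 + 5x. Since p(0) = det(-L) = 0, x divides p(x). The largest eigenvalue, 4.1701, is at most the vertex count 5. The eigenvalues sum to 8, which equals trace(L) = 2|E|.

x^5 - 8x^4 + 20x^3 - 18x^2 + 5x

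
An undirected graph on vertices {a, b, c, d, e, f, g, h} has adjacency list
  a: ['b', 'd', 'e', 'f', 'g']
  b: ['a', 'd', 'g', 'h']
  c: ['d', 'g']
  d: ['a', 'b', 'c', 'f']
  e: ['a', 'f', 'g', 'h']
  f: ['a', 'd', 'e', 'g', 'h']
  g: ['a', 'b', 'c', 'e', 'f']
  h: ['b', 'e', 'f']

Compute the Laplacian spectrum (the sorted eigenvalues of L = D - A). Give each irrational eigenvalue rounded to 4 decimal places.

[0, 1.6977, 3.2441, 3.5475, 4.4229, 5.6584, 6.3573, 7.0720]

Each diagonal entry of L is the vertex degree and each off-diagonal entry is -1 where an edge is present, 0 otherwise; in the order [a, b, c, d, e, f, g, h] the diagonal is [5, 4, 2, 4, 4, 5, 5, 3]. The multiplicity of 0 as a Laplacian eigenvalue equals the number of connected components. The single zero eigenvalue shows the graph is connected. By the matrix-tree theorem the graph has (1/8) * product of the nonzero eigenvalues = 2748 spanning trees. The eigenvalues sum to 32, which equals trace(L) = 2|E|.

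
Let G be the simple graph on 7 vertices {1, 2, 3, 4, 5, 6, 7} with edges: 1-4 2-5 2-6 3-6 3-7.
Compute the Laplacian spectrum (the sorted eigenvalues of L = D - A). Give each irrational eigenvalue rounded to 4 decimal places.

Reading degrees in the order [1, 2, 3, 4, 5, 6, 7] gives [1, 2, 2, 1, 1, 2, 1]; set D = diag(1, 2, 2, 1, 1, 2, 1) and form L = D - A. The multiplicity of 0 as a Laplacian eigenvalue equals the number of connected components. The 2 zero eigenvalues correspond to the 2 connected components. The eigenvalues sum to 10, which equals trace(L) = 2|E|.

[0, 0, 0.3820, 1.3820, 2, 2.6180, 3.6180]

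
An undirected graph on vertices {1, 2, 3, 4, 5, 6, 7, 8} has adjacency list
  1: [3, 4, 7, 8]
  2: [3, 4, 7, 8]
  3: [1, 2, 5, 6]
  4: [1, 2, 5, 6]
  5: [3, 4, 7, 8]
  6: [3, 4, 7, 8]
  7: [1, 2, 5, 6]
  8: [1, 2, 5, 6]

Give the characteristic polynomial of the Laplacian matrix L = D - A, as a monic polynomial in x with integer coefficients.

x^8 - 32x^7 + 432x^6 - 3200x^5 + 14080x^4 - 36864x^3 + 53248x^2 - 32768x

Reading degrees in the order [1, 2, 3, 4, 5, 6, 7, 8] gives [4, 4, 4, 4, 4, 4, 4, 4]; set D = diag(4, 4, 4, 4, 4, 4, 4, 4) and form L = D - A. L has integer entries, so p(x) = det(xI - L) has integer coefficients. Expanding the determinant yields x^8 - 32x^7 + 432x^6 - 3200x^5 + 14080x^4 - 36864x^3 + 53248x^2 - 32768x. The constant term is 0 because L is singular (the all-ones vector lies in its kernel). There is one zero in the spectrum, matching the 1 component.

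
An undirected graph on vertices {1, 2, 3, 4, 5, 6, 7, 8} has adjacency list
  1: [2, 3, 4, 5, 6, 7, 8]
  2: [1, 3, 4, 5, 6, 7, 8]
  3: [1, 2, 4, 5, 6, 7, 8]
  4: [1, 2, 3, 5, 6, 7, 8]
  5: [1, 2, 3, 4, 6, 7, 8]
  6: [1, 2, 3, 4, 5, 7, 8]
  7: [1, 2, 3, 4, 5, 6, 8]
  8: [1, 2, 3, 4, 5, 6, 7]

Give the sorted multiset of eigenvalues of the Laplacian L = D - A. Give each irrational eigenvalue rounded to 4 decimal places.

Each diagonal entry of L is the vertex degree and each off-diagonal entry is -1 where an edge is present, 0 otherwise; in the order [1, 2, 3, 4, 5, 6, 7, 8] the diagonal is [7, 7, 7, 7, 7, 7, 7, 7]. L is symmetric positive semidefinite, so every eigenvalue is real and nonnegative.

[0, 8, 8, 8, 8, 8, 8, 8]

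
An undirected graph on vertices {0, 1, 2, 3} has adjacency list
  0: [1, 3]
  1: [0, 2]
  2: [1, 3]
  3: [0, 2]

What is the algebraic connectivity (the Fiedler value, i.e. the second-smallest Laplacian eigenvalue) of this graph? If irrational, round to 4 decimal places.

2

Reading degrees in the order [0, 1, 2, 3] gives [2, 2, 2, 2]; set D = diag(2, 2, 2, 2) and form L = D - A. The sorted Laplacian eigenvalues are [0, 2, 2, 4]; the algebraic connectivity is the second entry, 2. The eigenvalues sum to 8, which equals trace(L) = 2|E|. There is one zero in the spectrum, matching the 1 component.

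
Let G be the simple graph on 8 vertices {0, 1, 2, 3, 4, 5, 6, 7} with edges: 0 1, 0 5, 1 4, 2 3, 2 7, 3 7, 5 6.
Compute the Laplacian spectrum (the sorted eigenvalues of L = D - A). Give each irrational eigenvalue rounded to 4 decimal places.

[0, 0, 0.3820, 1.3820, 2.6180, 3, 3, 3.6180]

With the vertex order [0, 1, 2, 3, 4, 5, 6, 7], the degrees are [2, 2, 2, 2, 1, 2, 1, 2], giving D = diag(2, 2, 2, 2, 1, 2, 1, 2) and L = D - A. Diagonalising L (or applying a numerical eigensolver to the 8x8 matrix) gives the spectrum above. The 2 zero eigenvalues correspond to the 2 connected components. There are 2 zeros in the spectrum, matching the 2 components.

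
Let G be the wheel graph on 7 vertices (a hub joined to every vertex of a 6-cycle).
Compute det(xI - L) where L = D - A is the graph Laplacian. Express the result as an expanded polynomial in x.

x^7 - 24x^6 + 231x^5 - 1140x^4 + 3036x^3 - 4128x^2 + 2240x

The graph has 7 vertices and degree multiset [6, 3, 3, 3, 3, 3, 3]; D is the diagonal matrix of degrees and L = D - A. The eigenvalues of L are [0, 2, 2, 4, 4, 5, 7]; the characteristic polynomial is the product of (x - lambda_i), which multiplies out to x^7 - 24x^6 + 231x^5 - 1140x^4 + 3036x^3 - 4128x^2 + 2240x. Since p(0) = det(-L) = 0, x divides p(x). The eigenvalues sum to 24, which equals trace(L) = 2|E|.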